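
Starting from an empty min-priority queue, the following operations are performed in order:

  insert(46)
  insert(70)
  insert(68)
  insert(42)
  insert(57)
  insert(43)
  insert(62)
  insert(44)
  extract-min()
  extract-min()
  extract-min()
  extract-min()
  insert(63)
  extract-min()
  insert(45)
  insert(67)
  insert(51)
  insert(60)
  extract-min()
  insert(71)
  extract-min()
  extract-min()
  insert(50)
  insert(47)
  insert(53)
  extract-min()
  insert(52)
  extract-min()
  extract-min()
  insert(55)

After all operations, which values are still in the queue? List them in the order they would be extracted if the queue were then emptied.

53, 55, 62, 63, 67, 68, 70, 71

insert 46 → {46}
insert 70 → {46, 70}
insert 68 → {46, 68, 70}
insert 42 → {42, 46, 68, 70}
insert 57 → {42, 46, 57, 68, 70}
insert 43 → {42, 43, 46, 57, 68, 70}
insert 62 → {42, 43, 46, 57, 62, 68, 70}
insert 44 → {42, 43, 44, 46, 57, 62, 68, 70}
extract-min → 42; now {43, 44, 46, 57, 62, 68, 70}
extract-min → 43; now {44, 46, 57, 62, 68, 70}
extract-min → 44; now {46, 57, 62, 68, 70}
extract-min → 46; now {57, 62, 68, 70}
insert 63 → {57, 62, 63, 68, 70}
extract-min → 57; now {62, 63, 68, 70}
insert 45 → {45, 62, 63, 68, 70}
insert 67 → {45, 62, 63, 67, 68, 70}
insert 51 → {45, 51, 62, 63, 67, 68, 70}
insert 60 → {45, 51, 60, 62, 63, 67, 68, 70}
extract-min → 45; now {51, 60, 62, 63, 67, 68, 70}
insert 71 → {51, 60, 62, 63, 67, 68, 70, 71}
extract-min → 51; now {60, 62, 63, 67, 68, 70, 71}
extract-min → 60; now {62, 63, 67, 68, 70, 71}
insert 50 → {50, 62, 63, 67, 68, 70, 71}
insert 47 → {47, 50, 62, 63, 67, 68, 70, 71}
insert 53 → {47, 50, 53, 62, 63, 67, 68, 70, 71}
extract-min → 47; now {50, 53, 62, 63, 67, 68, 70, 71}
insert 52 → {50, 52, 53, 62, 63, 67, 68, 70, 71}
extract-min → 50; now {52, 53, 62, 63, 67, 68, 70, 71}
extract-min → 52; now {53, 62, 63, 67, 68, 70, 71}
insert 55 → {53, 55, 62, 63, 67, 68, 70, 71}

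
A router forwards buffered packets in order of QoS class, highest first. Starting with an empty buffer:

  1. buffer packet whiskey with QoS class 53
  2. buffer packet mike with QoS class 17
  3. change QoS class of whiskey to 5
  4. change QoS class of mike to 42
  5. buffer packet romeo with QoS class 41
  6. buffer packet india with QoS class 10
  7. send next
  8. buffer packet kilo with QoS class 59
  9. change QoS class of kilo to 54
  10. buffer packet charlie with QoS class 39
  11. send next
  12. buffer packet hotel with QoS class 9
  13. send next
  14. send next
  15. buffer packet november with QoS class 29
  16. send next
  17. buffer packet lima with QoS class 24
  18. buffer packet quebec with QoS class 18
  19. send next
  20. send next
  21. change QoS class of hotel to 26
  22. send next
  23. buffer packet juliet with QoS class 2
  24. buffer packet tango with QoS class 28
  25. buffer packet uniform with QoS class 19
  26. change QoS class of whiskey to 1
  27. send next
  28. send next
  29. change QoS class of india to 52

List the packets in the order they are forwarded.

add whiskey (QoS class 53) → {whiskey:53}
add mike (QoS class 17) → {whiskey:53, mike:17}
update whiskey to QoS class 5 → {mike:17, whiskey:5}
update mike to QoS class 42 → {mike:42, whiskey:5}
add romeo (QoS class 41) → {mike:42, romeo:41, whiskey:5}
add india (QoS class 10) → {mike:42, romeo:41, india:10, whiskey:5}
send next → mike; now {romeo:41, india:10, whiskey:5}
add kilo (QoS class 59) → {kilo:59, romeo:41, india:10, whiskey:5}
update kilo to QoS class 54 → {kilo:54, romeo:41, india:10, whiskey:5}
add charlie (QoS class 39) → {kilo:54, romeo:41, charlie:39, india:10, whiskey:5}
send next → kilo; now {romeo:41, charlie:39, india:10, whiskey:5}
add hotel (QoS class 9) → {romeo:41, charlie:39, india:10, hotel:9, whiskey:5}
send next → romeo; now {charlie:39, india:10, hotel:9, whiskey:5}
send next → charlie; now {india:10, hotel:9, whiskey:5}
add november (QoS class 29) → {november:29, india:10, hotel:9, whiskey:5}
send next → november; now {india:10, hotel:9, whiskey:5}
add lima (QoS class 24) → {lima:24, india:10, hotel:9, whiskey:5}
add quebec (QoS class 18) → {lima:24, quebec:18, india:10, hotel:9, whiskey:5}
send next → lima; now {quebec:18, india:10, hotel:9, whiskey:5}
send next → quebec; now {india:10, hotel:9, whiskey:5}
update hotel to QoS class 26 → {hotel:26, india:10, whiskey:5}
send next → hotel; now {india:10, whiskey:5}
add juliet (QoS class 2) → {india:10, whiskey:5, juliet:2}
add tango (QoS class 28) → {tango:28, india:10, whiskey:5, juliet:2}
add uniform (QoS class 19) → {tango:28, uniform:19, india:10, whiskey:5, juliet:2}
update whiskey to QoS class 1 → {tango:28, uniform:19, india:10, juliet:2, whiskey:1}
send next → tango; now {uniform:19, india:10, juliet:2, whiskey:1}
send next → uniform; now {india:10, juliet:2, whiskey:1}
update india to QoS class 52 → {india:52, juliet:2, whiskey:1}

mike → kilo → romeo → charlie → november → lima → quebec → hotel → tango → uniform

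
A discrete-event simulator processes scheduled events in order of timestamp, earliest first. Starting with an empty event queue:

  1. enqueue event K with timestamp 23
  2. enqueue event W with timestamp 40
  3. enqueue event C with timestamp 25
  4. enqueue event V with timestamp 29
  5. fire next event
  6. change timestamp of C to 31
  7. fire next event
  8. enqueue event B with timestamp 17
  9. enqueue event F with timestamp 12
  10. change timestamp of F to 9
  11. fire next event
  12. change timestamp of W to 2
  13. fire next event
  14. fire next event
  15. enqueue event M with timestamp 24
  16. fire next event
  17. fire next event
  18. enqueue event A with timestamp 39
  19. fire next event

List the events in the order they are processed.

K, V, F, W, B, M, C, A

add K (timestamp 23) → {K:23}
add W (timestamp 40) → {K:23, W:40}
add C (timestamp 25) → {K:23, C:25, W:40}
add V (timestamp 29) → {K:23, C:25, V:29, W:40}
fire next event → K; now {C:25, V:29, W:40}
update C to timestamp 31 → {V:29, C:31, W:40}
fire next event → V; now {C:31, W:40}
add B (timestamp 17) → {B:17, C:31, W:40}
add F (timestamp 12) → {F:12, B:17, C:31, W:40}
update F to timestamp 9 → {F:9, B:17, C:31, W:40}
fire next event → F; now {B:17, C:31, W:40}
update W to timestamp 2 → {W:2, B:17, C:31}
fire next event → W; now {B:17, C:31}
fire next event → B; now {C:31}
add M (timestamp 24) → {M:24, C:31}
fire next event → M; now {C:31}
fire next event → C; now {}
add A (timestamp 39) → {A:39}
fire next event → A; now {}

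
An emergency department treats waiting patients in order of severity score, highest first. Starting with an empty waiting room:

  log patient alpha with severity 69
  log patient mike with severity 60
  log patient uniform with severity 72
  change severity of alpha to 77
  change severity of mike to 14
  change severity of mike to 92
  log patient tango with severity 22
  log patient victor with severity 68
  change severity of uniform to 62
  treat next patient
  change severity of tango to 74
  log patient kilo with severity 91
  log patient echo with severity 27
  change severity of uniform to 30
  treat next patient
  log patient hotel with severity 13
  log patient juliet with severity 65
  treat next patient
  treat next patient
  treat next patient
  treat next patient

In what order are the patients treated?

add alpha (severity 69) → {alpha:69}
add mike (severity 60) → {alpha:69, mike:60}
add uniform (severity 72) → {uniform:72, alpha:69, mike:60}
update alpha to severity 77 → {alpha:77, uniform:72, mike:60}
update mike to severity 14 → {alpha:77, uniform:72, mike:14}
update mike to severity 92 → {mike:92, alpha:77, uniform:72}
add tango (severity 22) → {mike:92, alpha:77, uniform:72, tango:22}
add victor (severity 68) → {mike:92, alpha:77, uniform:72, victor:68, tango:22}
update uniform to severity 62 → {mike:92, alpha:77, victor:68, uniform:62, tango:22}
treat next patient → mike; now {alpha:77, victor:68, uniform:62, tango:22}
update tango to severity 74 → {alpha:77, tango:74, victor:68, uniform:62}
add kilo (severity 91) → {kilo:91, alpha:77, tango:74, victor:68, uniform:62}
add echo (severity 27) → {kilo:91, alpha:77, tango:74, victor:68, uniform:62, echo:27}
update uniform to severity 30 → {kilo:91, alpha:77, tango:74, victor:68, uniform:30, echo:27}
treat next patient → kilo; now {alpha:77, tango:74, victor:68, uniform:30, echo:27}
add hotel (severity 13) → {alpha:77, tango:74, victor:68, uniform:30, echo:27, hotel:13}
add juliet (severity 65) → {alpha:77, tango:74, victor:68, juliet:65, uniform:30, echo:27, hotel:13}
treat next patient → alpha; now {tango:74, victor:68, juliet:65, uniform:30, echo:27, hotel:13}
treat next patient → tango; now {victor:68, juliet:65, uniform:30, echo:27, hotel:13}
treat next patient → victor; now {juliet:65, uniform:30, echo:27, hotel:13}
treat next patient → juliet; now {uniform:30, echo:27, hotel:13}

mike → kilo → alpha → tango → victor → juliet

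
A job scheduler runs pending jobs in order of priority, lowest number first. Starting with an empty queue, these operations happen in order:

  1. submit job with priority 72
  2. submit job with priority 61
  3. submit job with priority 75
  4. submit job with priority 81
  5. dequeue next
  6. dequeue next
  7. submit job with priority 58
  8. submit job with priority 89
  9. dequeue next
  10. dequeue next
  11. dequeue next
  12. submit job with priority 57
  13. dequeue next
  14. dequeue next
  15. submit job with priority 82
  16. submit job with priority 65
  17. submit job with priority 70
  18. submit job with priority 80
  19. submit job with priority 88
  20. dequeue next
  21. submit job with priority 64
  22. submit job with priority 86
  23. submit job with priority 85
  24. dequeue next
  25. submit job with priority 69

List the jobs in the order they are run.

[61, 72, 58, 75, 81, 57, 89, 65, 64]

insert 72 → {72}
insert 61 → {61, 72}
insert 75 → {61, 72, 75}
insert 81 → {61, 72, 75, 81}
dequeue next → 61; now {72, 75, 81}
dequeue next → 72; now {75, 81}
insert 58 → {58, 75, 81}
insert 89 → {58, 75, 81, 89}
dequeue next → 58; now {75, 81, 89}
dequeue next → 75; now {81, 89}
dequeue next → 81; now {89}
insert 57 → {57, 89}
dequeue next → 57; now {89}
dequeue next → 89; now {}
insert 82 → {82}
insert 65 → {65, 82}
insert 70 → {65, 70, 82}
insert 80 → {65, 70, 80, 82}
insert 88 → {65, 70, 80, 82, 88}
dequeue next → 65; now {70, 80, 82, 88}
insert 64 → {64, 70, 80, 82, 88}
insert 86 → {64, 70, 80, 82, 86, 88}
insert 85 → {64, 70, 80, 82, 85, 86, 88}
dequeue next → 64; now {70, 80, 82, 85, 86, 88}
insert 69 → {69, 70, 80, 82, 85, 86, 88}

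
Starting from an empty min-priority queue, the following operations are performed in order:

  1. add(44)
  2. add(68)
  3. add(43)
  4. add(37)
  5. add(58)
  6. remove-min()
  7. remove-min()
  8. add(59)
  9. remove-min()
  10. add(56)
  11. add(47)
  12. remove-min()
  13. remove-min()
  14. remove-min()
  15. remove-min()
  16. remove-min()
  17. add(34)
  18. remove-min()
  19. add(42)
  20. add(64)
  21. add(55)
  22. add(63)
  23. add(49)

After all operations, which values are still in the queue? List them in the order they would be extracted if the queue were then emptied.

[42, 49, 55, 63, 64]

insert 44 → {44}
insert 68 → {44, 68}
insert 43 → {43, 44, 68}
insert 37 → {37, 43, 44, 68}
insert 58 → {37, 43, 44, 58, 68}
remove-min → 37; now {43, 44, 58, 68}
remove-min → 43; now {44, 58, 68}
insert 59 → {44, 58, 59, 68}
remove-min → 44; now {58, 59, 68}
insert 56 → {56, 58, 59, 68}
insert 47 → {47, 56, 58, 59, 68}
remove-min → 47; now {56, 58, 59, 68}
remove-min → 56; now {58, 59, 68}
remove-min → 58; now {59, 68}
remove-min → 59; now {68}
remove-min → 68; now {}
insert 34 → {34}
remove-min → 34; now {}
insert 42 → {42}
insert 64 → {42, 64}
insert 55 → {42, 55, 64}
insert 63 → {42, 55, 63, 64}
insert 49 → {42, 49, 55, 63, 64}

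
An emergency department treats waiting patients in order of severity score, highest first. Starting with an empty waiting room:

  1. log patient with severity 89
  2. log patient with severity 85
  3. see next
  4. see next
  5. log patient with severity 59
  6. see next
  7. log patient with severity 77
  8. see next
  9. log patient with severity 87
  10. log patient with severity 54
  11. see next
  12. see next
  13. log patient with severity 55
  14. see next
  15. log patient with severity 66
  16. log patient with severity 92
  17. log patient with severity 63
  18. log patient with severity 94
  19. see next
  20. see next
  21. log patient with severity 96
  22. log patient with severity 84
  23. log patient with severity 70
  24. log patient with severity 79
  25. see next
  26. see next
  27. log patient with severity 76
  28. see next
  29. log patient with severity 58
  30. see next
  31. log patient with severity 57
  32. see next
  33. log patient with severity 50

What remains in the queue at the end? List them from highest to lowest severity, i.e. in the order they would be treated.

insert 89 → {89}
insert 85 → {89, 85}
see next → 89; now {85}
see next → 85; now {}
insert 59 → {59}
see next → 59; now {}
insert 77 → {77}
see next → 77; now {}
insert 87 → {87}
insert 54 → {87, 54}
see next → 87; now {54}
see next → 54; now {}
insert 55 → {55}
see next → 55; now {}
insert 66 → {66}
insert 92 → {92, 66}
insert 63 → {92, 66, 63}
insert 94 → {94, 92, 66, 63}
see next → 94; now {92, 66, 63}
see next → 92; now {66, 63}
insert 96 → {96, 66, 63}
insert 84 → {96, 84, 66, 63}
insert 70 → {96, 84, 70, 66, 63}
insert 79 → {96, 84, 79, 70, 66, 63}
see next → 96; now {84, 79, 70, 66, 63}
see next → 84; now {79, 70, 66, 63}
insert 76 → {79, 76, 70, 66, 63}
see next → 79; now {76, 70, 66, 63}
insert 58 → {76, 70, 66, 63, 58}
see next → 76; now {70, 66, 63, 58}
insert 57 → {70, 66, 63, 58, 57}
see next → 70; now {66, 63, 58, 57}
insert 50 → {66, 63, 58, 57, 50}

66 → 63 → 58 → 57 → 50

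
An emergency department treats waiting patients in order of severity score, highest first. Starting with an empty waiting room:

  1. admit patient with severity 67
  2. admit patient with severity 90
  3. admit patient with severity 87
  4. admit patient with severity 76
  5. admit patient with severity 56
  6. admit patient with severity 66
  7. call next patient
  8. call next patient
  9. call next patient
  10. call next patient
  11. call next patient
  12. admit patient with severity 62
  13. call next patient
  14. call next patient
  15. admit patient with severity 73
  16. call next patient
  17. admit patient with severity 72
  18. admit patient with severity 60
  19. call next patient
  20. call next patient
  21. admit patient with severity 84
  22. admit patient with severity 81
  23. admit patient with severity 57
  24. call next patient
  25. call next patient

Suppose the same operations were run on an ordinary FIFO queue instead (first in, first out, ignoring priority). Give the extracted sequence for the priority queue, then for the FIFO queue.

insert 67 → {67}
insert 90 → {90, 67}
insert 87 → {90, 87, 67}
insert 76 → {90, 87, 76, 67}
insert 56 → {90, 87, 76, 67, 56}
insert 66 → {90, 87, 76, 67, 66, 56}
call next patient → 90; now {87, 76, 67, 66, 56}
call next patient → 87; now {76, 67, 66, 56}
call next patient → 76; now {67, 66, 56}
call next patient → 67; now {66, 56}
call next patient → 66; now {56}
insert 62 → {62, 56}
call next patient → 62; now {56}
call next patient → 56; now {}
insert 73 → {73}
call next patient → 73; now {}
insert 72 → {72}
insert 60 → {72, 60}
call next patient → 72; now {60}
call next patient → 60; now {}
insert 84 → {84}
insert 81 → {84, 81}
insert 57 → {84, 81, 57}
call next patient → 84; now {81, 57}
call next patient → 81; now {57}

priority queue: 90, 87, 76, 67, 66, 62, 56, 73, 72, 60, 84, 81; FIFO queue: 67 → 90 → 87 → 76 → 56 → 66 → 62 → 73 → 72 → 60 → 84 → 81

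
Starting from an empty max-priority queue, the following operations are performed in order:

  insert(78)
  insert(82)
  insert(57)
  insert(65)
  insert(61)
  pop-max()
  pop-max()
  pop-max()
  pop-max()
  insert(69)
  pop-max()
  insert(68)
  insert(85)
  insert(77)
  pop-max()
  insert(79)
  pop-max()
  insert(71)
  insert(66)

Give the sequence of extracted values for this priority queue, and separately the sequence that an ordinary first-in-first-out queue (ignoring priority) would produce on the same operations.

priority queue: 82 → 78 → 65 → 61 → 69 → 85 → 79; FIFO queue: 78, 82, 57, 65, 61, 69, 68

insert 78 → {78}
insert 82 → {82, 78}
insert 57 → {82, 78, 57}
insert 65 → {82, 78, 65, 57}
insert 61 → {82, 78, 65, 61, 57}
pop-max → 82; now {78, 65, 61, 57}
pop-max → 78; now {65, 61, 57}
pop-max → 65; now {61, 57}
pop-max → 61; now {57}
insert 69 → {69, 57}
pop-max → 69; now {57}
insert 68 → {68, 57}
insert 85 → {85, 68, 57}
insert 77 → {85, 77, 68, 57}
pop-max → 85; now {77, 68, 57}
insert 79 → {79, 77, 68, 57}
pop-max → 79; now {77, 68, 57}
insert 71 → {77, 71, 68, 57}
insert 66 → {77, 71, 68, 66, 57}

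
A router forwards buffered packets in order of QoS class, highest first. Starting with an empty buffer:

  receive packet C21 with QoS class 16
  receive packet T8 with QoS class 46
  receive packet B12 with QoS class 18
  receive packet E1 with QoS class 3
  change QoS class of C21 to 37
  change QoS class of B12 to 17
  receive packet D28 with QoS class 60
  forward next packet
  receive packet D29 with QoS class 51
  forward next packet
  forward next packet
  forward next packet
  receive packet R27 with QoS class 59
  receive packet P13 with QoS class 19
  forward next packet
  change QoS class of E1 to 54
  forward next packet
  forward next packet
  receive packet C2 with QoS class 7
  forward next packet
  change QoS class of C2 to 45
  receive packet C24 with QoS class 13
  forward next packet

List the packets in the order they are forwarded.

D28, D29, T8, C21, R27, E1, P13, B12, C2

add C21 (QoS class 16) → {C21:16}
add T8 (QoS class 46) → {T8:46, C21:16}
add B12 (QoS class 18) → {T8:46, B12:18, C21:16}
add E1 (QoS class 3) → {T8:46, B12:18, C21:16, E1:3}
update C21 to QoS class 37 → {T8:46, C21:37, B12:18, E1:3}
update B12 to QoS class 17 → {T8:46, C21:37, B12:17, E1:3}
add D28 (QoS class 60) → {D28:60, T8:46, C21:37, B12:17, E1:3}
forward next packet → D28; now {T8:46, C21:37, B12:17, E1:3}
add D29 (QoS class 51) → {D29:51, T8:46, C21:37, B12:17, E1:3}
forward next packet → D29; now {T8:46, C21:37, B12:17, E1:3}
forward next packet → T8; now {C21:37, B12:17, E1:3}
forward next packet → C21; now {B12:17, E1:3}
add R27 (QoS class 59) → {R27:59, B12:17, E1:3}
add P13 (QoS class 19) → {R27:59, P13:19, B12:17, E1:3}
forward next packet → R27; now {P13:19, B12:17, E1:3}
update E1 to QoS class 54 → {E1:54, P13:19, B12:17}
forward next packet → E1; now {P13:19, B12:17}
forward next packet → P13; now {B12:17}
add C2 (QoS class 7) → {B12:17, C2:7}
forward next packet → B12; now {C2:7}
update C2 to QoS class 45 → {C2:45}
add C24 (QoS class 13) → {C2:45, C24:13}
forward next packet → C2; now {C24:13}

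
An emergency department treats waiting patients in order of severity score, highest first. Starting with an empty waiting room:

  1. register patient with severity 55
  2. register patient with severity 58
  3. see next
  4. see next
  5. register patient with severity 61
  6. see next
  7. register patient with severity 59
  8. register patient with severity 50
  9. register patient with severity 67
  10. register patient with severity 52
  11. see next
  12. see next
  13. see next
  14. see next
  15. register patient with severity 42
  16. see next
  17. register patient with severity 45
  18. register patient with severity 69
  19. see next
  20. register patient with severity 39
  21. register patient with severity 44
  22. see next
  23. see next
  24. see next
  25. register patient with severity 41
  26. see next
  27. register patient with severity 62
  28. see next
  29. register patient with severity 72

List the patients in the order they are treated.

58, 55, 61, 67, 59, 52, 50, 42, 69, 45, 44, 39, 41, 62

insert 55 → {55}
insert 58 → {58, 55}
see next → 58; now {55}
see next → 55; now {}
insert 61 → {61}
see next → 61; now {}
insert 59 → {59}
insert 50 → {59, 50}
insert 67 → {67, 59, 50}
insert 52 → {67, 59, 52, 50}
see next → 67; now {59, 52, 50}
see next → 59; now {52, 50}
see next → 52; now {50}
see next → 50; now {}
insert 42 → {42}
see next → 42; now {}
insert 45 → {45}
insert 69 → {69, 45}
see next → 69; now {45}
insert 39 → {45, 39}
insert 44 → {45, 44, 39}
see next → 45; now {44, 39}
see next → 44; now {39}
see next → 39; now {}
insert 41 → {41}
see next → 41; now {}
insert 62 → {62}
see next → 62; now {}
insert 72 → {72}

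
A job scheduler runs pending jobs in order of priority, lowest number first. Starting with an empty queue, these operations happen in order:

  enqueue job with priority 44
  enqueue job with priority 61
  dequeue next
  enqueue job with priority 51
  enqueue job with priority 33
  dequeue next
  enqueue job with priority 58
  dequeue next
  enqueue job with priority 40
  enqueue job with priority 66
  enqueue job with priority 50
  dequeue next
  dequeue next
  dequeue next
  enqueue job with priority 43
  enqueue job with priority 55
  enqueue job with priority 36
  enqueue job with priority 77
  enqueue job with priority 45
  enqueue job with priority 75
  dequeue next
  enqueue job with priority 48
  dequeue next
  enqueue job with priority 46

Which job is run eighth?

insert 44 → {44}
insert 61 → {44, 61}
dequeue next → 44; now {61}
insert 51 → {51, 61}
insert 33 → {33, 51, 61}
dequeue next → 33; now {51, 61}
insert 58 → {51, 58, 61}
dequeue next → 51; now {58, 61}
insert 40 → {40, 58, 61}
insert 66 → {40, 58, 61, 66}
insert 50 → {40, 50, 58, 61, 66}
dequeue next → 40; now {50, 58, 61, 66}
dequeue next → 50; now {58, 61, 66}
dequeue next → 58; now {61, 66}
insert 43 → {43, 61, 66}
insert 55 → {43, 55, 61, 66}
insert 36 → {36, 43, 55, 61, 66}
insert 77 → {36, 43, 55, 61, 66, 77}
insert 45 → {36, 43, 45, 55, 61, 66, 77}
insert 75 → {36, 43, 45, 55, 61, 66, 75, 77}
dequeue next → 36; now {43, 45, 55, 61, 66, 75, 77}
insert 48 → {43, 45, 48, 55, 61, 66, 75, 77}
dequeue next → 43; now {45, 48, 55, 61, 66, 75, 77}
insert 46 → {45, 46, 48, 55, 61, 66, 75, 77}

43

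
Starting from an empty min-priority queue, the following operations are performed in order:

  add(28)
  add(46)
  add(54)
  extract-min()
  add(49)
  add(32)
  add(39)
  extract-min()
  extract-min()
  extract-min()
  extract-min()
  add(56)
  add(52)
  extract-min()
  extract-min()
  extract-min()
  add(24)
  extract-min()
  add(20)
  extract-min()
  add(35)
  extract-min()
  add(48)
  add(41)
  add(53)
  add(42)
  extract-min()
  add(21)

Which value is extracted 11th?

insert 28 → {28}
insert 46 → {28, 46}
insert 54 → {28, 46, 54}
extract-min → 28; now {46, 54}
insert 49 → {46, 49, 54}
insert 32 → {32, 46, 49, 54}
insert 39 → {32, 39, 46, 49, 54}
extract-min → 32; now {39, 46, 49, 54}
extract-min → 39; now {46, 49, 54}
extract-min → 46; now {49, 54}
extract-min → 49; now {54}
insert 56 → {54, 56}
insert 52 → {52, 54, 56}
extract-min → 52; now {54, 56}
extract-min → 54; now {56}
extract-min → 56; now {}
insert 24 → {24}
extract-min → 24; now {}
insert 20 → {20}
extract-min → 20; now {}
insert 35 → {35}
extract-min → 35; now {}
insert 48 → {48}
insert 41 → {41, 48}
insert 53 → {41, 48, 53}
insert 42 → {41, 42, 48, 53}
extract-min → 41; now {42, 48, 53}
insert 21 → {21, 42, 48, 53}

35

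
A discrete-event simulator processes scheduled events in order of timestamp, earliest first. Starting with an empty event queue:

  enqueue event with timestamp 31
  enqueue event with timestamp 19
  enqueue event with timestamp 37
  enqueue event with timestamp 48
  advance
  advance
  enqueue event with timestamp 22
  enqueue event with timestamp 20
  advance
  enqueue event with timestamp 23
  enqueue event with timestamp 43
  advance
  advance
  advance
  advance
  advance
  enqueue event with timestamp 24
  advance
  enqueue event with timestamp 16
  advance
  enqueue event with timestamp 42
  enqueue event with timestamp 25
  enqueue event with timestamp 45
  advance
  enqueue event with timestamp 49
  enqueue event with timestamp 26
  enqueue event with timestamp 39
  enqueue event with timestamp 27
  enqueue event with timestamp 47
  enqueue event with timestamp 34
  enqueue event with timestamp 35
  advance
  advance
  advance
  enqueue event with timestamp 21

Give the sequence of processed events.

insert 31 → {31}
insert 19 → {19, 31}
insert 37 → {19, 31, 37}
insert 48 → {19, 31, 37, 48}
advance → 19; now {31, 37, 48}
advance → 31; now {37, 48}
insert 22 → {22, 37, 48}
insert 20 → {20, 22, 37, 48}
advance → 20; now {22, 37, 48}
insert 23 → {22, 23, 37, 48}
insert 43 → {22, 23, 37, 43, 48}
advance → 22; now {23, 37, 43, 48}
advance → 23; now {37, 43, 48}
advance → 37; now {43, 48}
advance → 43; now {48}
advance → 48; now {}
insert 24 → {24}
advance → 24; now {}
insert 16 → {16}
advance → 16; now {}
insert 42 → {42}
insert 25 → {25, 42}
insert 45 → {25, 42, 45}
advance → 25; now {42, 45}
insert 49 → {42, 45, 49}
insert 26 → {26, 42, 45, 49}
insert 39 → {26, 39, 42, 45, 49}
insert 27 → {26, 27, 39, 42, 45, 49}
insert 47 → {26, 27, 39, 42, 45, 47, 49}
insert 34 → {26, 27, 34, 39, 42, 45, 47, 49}
insert 35 → {26, 27, 34, 35, 39, 42, 45, 47, 49}
advance → 26; now {27, 34, 35, 39, 42, 45, 47, 49}
advance → 27; now {34, 35, 39, 42, 45, 47, 49}
advance → 34; now {35, 39, 42, 45, 47, 49}
insert 21 → {21, 35, 39, 42, 45, 47, 49}

19, 31, 20, 22, 23, 37, 43, 48, 24, 16, 25, 26, 27, 34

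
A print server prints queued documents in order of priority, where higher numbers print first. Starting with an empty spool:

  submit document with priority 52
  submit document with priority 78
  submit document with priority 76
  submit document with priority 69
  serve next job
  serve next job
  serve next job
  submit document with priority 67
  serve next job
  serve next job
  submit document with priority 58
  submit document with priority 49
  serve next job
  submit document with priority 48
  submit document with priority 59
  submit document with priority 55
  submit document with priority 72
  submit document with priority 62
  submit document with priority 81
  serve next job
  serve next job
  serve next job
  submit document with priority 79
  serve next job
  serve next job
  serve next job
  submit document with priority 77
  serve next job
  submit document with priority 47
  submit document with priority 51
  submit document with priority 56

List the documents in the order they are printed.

78 → 76 → 69 → 67 → 52 → 58 → 81 → 72 → 62 → 79 → 59 → 55 → 77

insert 52 → {52}
insert 78 → {78, 52}
insert 76 → {78, 76, 52}
insert 69 → {78, 76, 69, 52}
serve next job → 78; now {76, 69, 52}
serve next job → 76; now {69, 52}
serve next job → 69; now {52}
insert 67 → {67, 52}
serve next job → 67; now {52}
serve next job → 52; now {}
insert 58 → {58}
insert 49 → {58, 49}
serve next job → 58; now {49}
insert 48 → {49, 48}
insert 59 → {59, 49, 48}
insert 55 → {59, 55, 49, 48}
insert 72 → {72, 59, 55, 49, 48}
insert 62 → {72, 62, 59, 55, 49, 48}
insert 81 → {81, 72, 62, 59, 55, 49, 48}
serve next job → 81; now {72, 62, 59, 55, 49, 48}
serve next job → 72; now {62, 59, 55, 49, 48}
serve next job → 62; now {59, 55, 49, 48}
insert 79 → {79, 59, 55, 49, 48}
serve next job → 79; now {59, 55, 49, 48}
serve next job → 59; now {55, 49, 48}
serve next job → 55; now {49, 48}
insert 77 → {77, 49, 48}
serve next job → 77; now {49, 48}
insert 47 → {49, 48, 47}
insert 51 → {51, 49, 48, 47}
insert 56 → {56, 51, 49, 48, 47}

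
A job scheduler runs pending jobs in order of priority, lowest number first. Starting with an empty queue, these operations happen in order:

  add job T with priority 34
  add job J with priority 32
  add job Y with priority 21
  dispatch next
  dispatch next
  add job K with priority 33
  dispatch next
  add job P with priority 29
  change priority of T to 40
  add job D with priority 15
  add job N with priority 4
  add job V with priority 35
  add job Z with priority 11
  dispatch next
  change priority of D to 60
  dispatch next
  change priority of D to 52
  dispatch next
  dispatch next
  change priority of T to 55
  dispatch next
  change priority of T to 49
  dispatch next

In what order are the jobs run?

Y, J, K, N, Z, P, V, D, T

add T (priority 34) → {T:34}
add J (priority 32) → {J:32, T:34}
add Y (priority 21) → {Y:21, J:32, T:34}
dispatch next → Y; now {J:32, T:34}
dispatch next → J; now {T:34}
add K (priority 33) → {K:33, T:34}
dispatch next → K; now {T:34}
add P (priority 29) → {P:29, T:34}
update T to priority 40 → {P:29, T:40}
add D (priority 15) → {D:15, P:29, T:40}
add N (priority 4) → {N:4, D:15, P:29, T:40}
add V (priority 35) → {N:4, D:15, P:29, V:35, T:40}
add Z (priority 11) → {N:4, Z:11, D:15, P:29, V:35, T:40}
dispatch next → N; now {Z:11, D:15, P:29, V:35, T:40}
update D to priority 60 → {Z:11, P:29, V:35, T:40, D:60}
dispatch next → Z; now {P:29, V:35, T:40, D:60}
update D to priority 52 → {P:29, V:35, T:40, D:52}
dispatch next → P; now {V:35, T:40, D:52}
dispatch next → V; now {T:40, D:52}
update T to priority 55 → {D:52, T:55}
dispatch next → D; now {T:55}
update T to priority 49 → {T:49}
dispatch next → T; now {}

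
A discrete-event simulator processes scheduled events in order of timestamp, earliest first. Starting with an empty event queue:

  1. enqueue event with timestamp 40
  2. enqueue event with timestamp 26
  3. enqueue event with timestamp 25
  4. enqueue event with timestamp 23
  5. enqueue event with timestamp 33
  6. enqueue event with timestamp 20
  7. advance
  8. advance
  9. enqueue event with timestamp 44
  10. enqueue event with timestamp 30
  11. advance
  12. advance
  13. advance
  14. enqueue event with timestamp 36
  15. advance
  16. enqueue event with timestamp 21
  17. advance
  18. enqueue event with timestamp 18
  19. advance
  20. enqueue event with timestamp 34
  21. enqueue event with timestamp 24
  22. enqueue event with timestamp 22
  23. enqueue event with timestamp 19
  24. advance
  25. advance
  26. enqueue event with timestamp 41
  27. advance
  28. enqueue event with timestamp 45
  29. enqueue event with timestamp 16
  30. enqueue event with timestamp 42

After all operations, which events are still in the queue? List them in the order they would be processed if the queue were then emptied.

insert 40 → {40}
insert 26 → {26, 40}
insert 25 → {25, 26, 40}
insert 23 → {23, 25, 26, 40}
insert 33 → {23, 25, 26, 33, 40}
insert 20 → {20, 23, 25, 26, 33, 40}
advance → 20; now {23, 25, 26, 33, 40}
advance → 23; now {25, 26, 33, 40}
insert 44 → {25, 26, 33, 40, 44}
insert 30 → {25, 26, 30, 33, 40, 44}
advance → 25; now {26, 30, 33, 40, 44}
advance → 26; now {30, 33, 40, 44}
advance → 30; now {33, 40, 44}
insert 36 → {33, 36, 40, 44}
advance → 33; now {36, 40, 44}
insert 21 → {21, 36, 40, 44}
advance → 21; now {36, 40, 44}
insert 18 → {18, 36, 40, 44}
advance → 18; now {36, 40, 44}
insert 34 → {34, 36, 40, 44}
insert 24 → {24, 34, 36, 40, 44}
insert 22 → {22, 24, 34, 36, 40, 44}
insert 19 → {19, 22, 24, 34, 36, 40, 44}
advance → 19; now {22, 24, 34, 36, 40, 44}
advance → 22; now {24, 34, 36, 40, 44}
insert 41 → {24, 34, 36, 40, 41, 44}
advance → 24; now {34, 36, 40, 41, 44}
insert 45 → {34, 36, 40, 41, 44, 45}
insert 16 → {16, 34, 36, 40, 41, 44, 45}
insert 42 → {16, 34, 36, 40, 41, 42, 44, 45}

16, 34, 36, 40, 41, 42, 44, 45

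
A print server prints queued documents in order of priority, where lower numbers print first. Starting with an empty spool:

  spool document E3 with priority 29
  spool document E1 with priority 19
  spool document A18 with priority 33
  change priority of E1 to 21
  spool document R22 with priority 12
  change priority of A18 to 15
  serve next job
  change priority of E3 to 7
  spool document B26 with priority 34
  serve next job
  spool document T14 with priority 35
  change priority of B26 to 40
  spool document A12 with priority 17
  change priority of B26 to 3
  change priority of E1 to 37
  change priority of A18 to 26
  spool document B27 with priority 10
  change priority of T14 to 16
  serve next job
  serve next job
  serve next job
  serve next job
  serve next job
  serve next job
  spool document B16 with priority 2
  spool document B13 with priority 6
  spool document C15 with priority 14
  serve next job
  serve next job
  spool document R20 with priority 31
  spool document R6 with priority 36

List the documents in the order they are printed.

R22, E3, B26, B27, T14, A12, A18, E1, B16, B13

add E3 (priority 29) → {E3:29}
add E1 (priority 19) → {E1:19, E3:29}
add A18 (priority 33) → {E1:19, E3:29, A18:33}
update E1 to priority 21 → {E1:21, E3:29, A18:33}
add R22 (priority 12) → {R22:12, E1:21, E3:29, A18:33}
update A18 to priority 15 → {R22:12, A18:15, E1:21, E3:29}
serve next job → R22; now {A18:15, E1:21, E3:29}
update E3 to priority 7 → {E3:7, A18:15, E1:21}
add B26 (priority 34) → {E3:7, A18:15, E1:21, B26:34}
serve next job → E3; now {A18:15, E1:21, B26:34}
add T14 (priority 35) → {A18:15, E1:21, B26:34, T14:35}
update B26 to priority 40 → {A18:15, E1:21, T14:35, B26:40}
add A12 (priority 17) → {A18:15, A12:17, E1:21, T14:35, B26:40}
update B26 to priority 3 → {B26:3, A18:15, A12:17, E1:21, T14:35}
update E1 to priority 37 → {B26:3, A18:15, A12:17, T14:35, E1:37}
update A18 to priority 26 → {B26:3, A12:17, A18:26, T14:35, E1:37}
add B27 (priority 10) → {B26:3, B27:10, A12:17, A18:26, T14:35, E1:37}
update T14 to priority 16 → {B26:3, B27:10, T14:16, A12:17, A18:26, E1:37}
serve next job → B26; now {B27:10, T14:16, A12:17, A18:26, E1:37}
serve next job → B27; now {T14:16, A12:17, A18:26, E1:37}
serve next job → T14; now {A12:17, A18:26, E1:37}
serve next job → A12; now {A18:26, E1:37}
serve next job → A18; now {E1:37}
serve next job → E1; now {}
add B16 (priority 2) → {B16:2}
add B13 (priority 6) → {B16:2, B13:6}
add C15 (priority 14) → {B16:2, B13:6, C15:14}
serve next job → B16; now {B13:6, C15:14}
serve next job → B13; now {C15:14}
add R20 (priority 31) → {C15:14, R20:31}
add R6 (priority 36) → {C15:14, R20:31, R6:36}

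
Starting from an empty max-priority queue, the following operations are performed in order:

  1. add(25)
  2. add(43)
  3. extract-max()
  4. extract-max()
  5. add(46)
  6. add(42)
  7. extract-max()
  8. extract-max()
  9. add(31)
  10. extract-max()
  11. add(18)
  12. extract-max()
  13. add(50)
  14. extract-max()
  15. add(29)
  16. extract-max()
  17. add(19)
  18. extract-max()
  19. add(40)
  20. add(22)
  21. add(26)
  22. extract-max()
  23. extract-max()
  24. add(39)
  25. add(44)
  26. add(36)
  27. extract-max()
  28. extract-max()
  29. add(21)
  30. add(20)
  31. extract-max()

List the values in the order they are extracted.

[43, 25, 46, 42, 31, 18, 50, 29, 19, 40, 26, 44, 39, 36]

insert 25 → {25}
insert 43 → {43, 25}
extract-max → 43; now {25}
extract-max → 25; now {}
insert 46 → {46}
insert 42 → {46, 42}
extract-max → 46; now {42}
extract-max → 42; now {}
insert 31 → {31}
extract-max → 31; now {}
insert 18 → {18}
extract-max → 18; now {}
insert 50 → {50}
extract-max → 50; now {}
insert 29 → {29}
extract-max → 29; now {}
insert 19 → {19}
extract-max → 19; now {}
insert 40 → {40}
insert 22 → {40, 22}
insert 26 → {40, 26, 22}
extract-max → 40; now {26, 22}
extract-max → 26; now {22}
insert 39 → {39, 22}
insert 44 → {44, 39, 22}
insert 36 → {44, 39, 36, 22}
extract-max → 44; now {39, 36, 22}
extract-max → 39; now {36, 22}
insert 21 → {36, 22, 21}
insert 20 → {36, 22, 21, 20}
extract-max → 36; now {22, 21, 20}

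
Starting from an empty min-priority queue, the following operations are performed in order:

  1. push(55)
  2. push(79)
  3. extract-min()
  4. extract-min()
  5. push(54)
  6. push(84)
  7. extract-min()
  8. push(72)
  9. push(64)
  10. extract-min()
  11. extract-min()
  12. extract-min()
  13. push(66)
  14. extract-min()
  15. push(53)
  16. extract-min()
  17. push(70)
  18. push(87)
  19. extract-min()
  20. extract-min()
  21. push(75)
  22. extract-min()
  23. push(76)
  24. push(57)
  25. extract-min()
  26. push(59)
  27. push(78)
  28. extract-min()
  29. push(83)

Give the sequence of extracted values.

insert 55 → {55}
insert 79 → {55, 79}
extract-min → 55; now {79}
extract-min → 79; now {}
insert 54 → {54}
insert 84 → {54, 84}
extract-min → 54; now {84}
insert 72 → {72, 84}
insert 64 → {64, 72, 84}
extract-min → 64; now {72, 84}
extract-min → 72; now {84}
extract-min → 84; now {}
insert 66 → {66}
extract-min → 66; now {}
insert 53 → {53}
extract-min → 53; now {}
insert 70 → {70}
insert 87 → {70, 87}
extract-min → 70; now {87}
extract-min → 87; now {}
insert 75 → {75}
extract-min → 75; now {}
insert 76 → {76}
insert 57 → {57, 76}
extract-min → 57; now {76}
insert 59 → {59, 76}
insert 78 → {59, 76, 78}
extract-min → 59; now {76, 78}
insert 83 → {76, 78, 83}

[55, 79, 54, 64, 72, 84, 66, 53, 70, 87, 75, 57, 59]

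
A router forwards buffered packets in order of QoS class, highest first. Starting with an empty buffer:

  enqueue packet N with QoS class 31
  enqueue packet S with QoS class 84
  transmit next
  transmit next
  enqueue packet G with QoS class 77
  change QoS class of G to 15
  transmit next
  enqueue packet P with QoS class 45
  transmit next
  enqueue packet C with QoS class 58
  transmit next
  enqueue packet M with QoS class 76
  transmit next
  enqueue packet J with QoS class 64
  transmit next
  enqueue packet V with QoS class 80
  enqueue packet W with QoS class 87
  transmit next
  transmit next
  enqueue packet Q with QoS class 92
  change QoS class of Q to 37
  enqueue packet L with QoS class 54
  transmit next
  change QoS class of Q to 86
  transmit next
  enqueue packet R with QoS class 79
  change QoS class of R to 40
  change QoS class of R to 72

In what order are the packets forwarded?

S → N → G → P → C → M → J → W → V → L → Q

add N (QoS class 31) → {N:31}
add S (QoS class 84) → {S:84, N:31}
transmit next → S; now {N:31}
transmit next → N; now {}
add G (QoS class 77) → {G:77}
update G to QoS class 15 → {G:15}
transmit next → G; now {}
add P (QoS class 45) → {P:45}
transmit next → P; now {}
add C (QoS class 58) → {C:58}
transmit next → C; now {}
add M (QoS class 76) → {M:76}
transmit next → M; now {}
add J (QoS class 64) → {J:64}
transmit next → J; now {}
add V (QoS class 80) → {V:80}
add W (QoS class 87) → {W:87, V:80}
transmit next → W; now {V:80}
transmit next → V; now {}
add Q (QoS class 92) → {Q:92}
update Q to QoS class 37 → {Q:37}
add L (QoS class 54) → {L:54, Q:37}
transmit next → L; now {Q:37}
update Q to QoS class 86 → {Q:86}
transmit next → Q; now {}
add R (QoS class 79) → {R:79}
update R to QoS class 40 → {R:40}
update R to QoS class 72 → {R:72}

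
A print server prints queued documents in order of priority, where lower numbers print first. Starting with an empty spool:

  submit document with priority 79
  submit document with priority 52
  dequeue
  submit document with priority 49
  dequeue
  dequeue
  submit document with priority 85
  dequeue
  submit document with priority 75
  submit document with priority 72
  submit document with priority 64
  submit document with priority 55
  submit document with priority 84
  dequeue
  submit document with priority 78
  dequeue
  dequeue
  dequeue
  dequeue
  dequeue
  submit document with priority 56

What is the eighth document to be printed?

insert 79 → {79}
insert 52 → {52, 79}
dequeue → 52; now {79}
insert 49 → {49, 79}
dequeue → 49; now {79}
dequeue → 79; now {}
insert 85 → {85}
dequeue → 85; now {}
insert 75 → {75}
insert 72 → {72, 75}
insert 64 → {64, 72, 75}
insert 55 → {55, 64, 72, 75}
insert 84 → {55, 64, 72, 75, 84}
dequeue → 55; now {64, 72, 75, 84}
insert 78 → {64, 72, 75, 78, 84}
dequeue → 64; now {72, 75, 78, 84}
dequeue → 72; now {75, 78, 84}
dequeue → 75; now {78, 84}
dequeue → 78; now {84}
dequeue → 84; now {}
insert 56 → {56}

75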